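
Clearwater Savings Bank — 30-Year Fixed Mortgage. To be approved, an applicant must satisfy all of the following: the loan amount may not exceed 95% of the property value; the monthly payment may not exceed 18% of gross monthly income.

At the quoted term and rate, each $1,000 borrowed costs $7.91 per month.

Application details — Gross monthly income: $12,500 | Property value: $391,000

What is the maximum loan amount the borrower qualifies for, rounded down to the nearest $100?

$284,400

Payment cap: 18% × $12,500 = $2,250/month.
At $7.91 per $1,000, that supports 2,250/7.91 × 1,000 ≈ $284,450 → $284,400.
LTV cap: 95% × $391,000 = $371,450 → $371,400.
Binding constraint: payment-to-income.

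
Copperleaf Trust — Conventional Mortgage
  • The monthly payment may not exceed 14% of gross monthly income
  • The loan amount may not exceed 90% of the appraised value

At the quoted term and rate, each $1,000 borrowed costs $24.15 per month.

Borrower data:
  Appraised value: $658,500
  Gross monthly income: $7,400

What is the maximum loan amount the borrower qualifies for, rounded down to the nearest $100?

Payment cap: 14% × $7,400 = $1,036/month.
At $24.15 per $1,000, that supports 1,036/24.15 × 1,000 ≈ $42,898 → $42,800.
LTV cap: 90% × $658,500 = $592,650 → $592,600.
Binding constraint: payment-to-income.

$42,800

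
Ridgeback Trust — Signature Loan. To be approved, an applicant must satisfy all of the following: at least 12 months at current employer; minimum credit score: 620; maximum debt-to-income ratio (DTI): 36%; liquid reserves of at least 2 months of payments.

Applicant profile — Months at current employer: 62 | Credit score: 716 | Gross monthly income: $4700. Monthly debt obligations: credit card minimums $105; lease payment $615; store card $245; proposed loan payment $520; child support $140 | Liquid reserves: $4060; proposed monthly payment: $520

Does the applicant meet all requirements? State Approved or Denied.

Approved

Employment 62 ≥ 12 months
Credit score 716 ≥ 620 (meets)
Total monthly debts = (105 + 615 + 245 + 520 + 140) = 1,625. DTI = 1,625/4,700 = 34.6% ≤ 36%
Reserves: 4,060 ÷ 520 = 7.8 months (meets 2-month minimum)
All criteria satisfied.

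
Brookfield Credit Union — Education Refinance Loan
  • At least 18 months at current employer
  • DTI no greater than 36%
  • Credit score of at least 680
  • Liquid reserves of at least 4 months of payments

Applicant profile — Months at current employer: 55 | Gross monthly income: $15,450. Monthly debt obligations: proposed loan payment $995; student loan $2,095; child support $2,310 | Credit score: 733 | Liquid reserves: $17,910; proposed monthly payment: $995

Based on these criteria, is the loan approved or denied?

Approved

Employment 55 ≥ 18 months
Total monthly debts = (995 + 2,095 + 2,310) = 5,400. Debt-to-income = 5,400/15,450 = 35% — meets 36% limit
Credit score 733 ≥ 680 (meets)
Reserves = 17,910/995 = 18.0 months ≥ 4
All criteria satisfied.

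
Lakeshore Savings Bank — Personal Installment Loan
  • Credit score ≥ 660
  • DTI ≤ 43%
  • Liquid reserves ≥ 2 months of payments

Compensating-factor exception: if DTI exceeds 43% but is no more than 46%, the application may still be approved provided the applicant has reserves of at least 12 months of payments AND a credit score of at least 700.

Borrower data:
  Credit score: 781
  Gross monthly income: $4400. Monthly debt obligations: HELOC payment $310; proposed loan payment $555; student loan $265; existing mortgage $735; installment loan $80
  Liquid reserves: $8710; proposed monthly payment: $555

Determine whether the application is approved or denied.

Approved

Credit score 781 ≥ 660 (meets base)
Total debts = (310 + 555 + 265 + 735 + 80) = 1,945. DTI = 1,945/4,400 = 44.2% > 43% — standard DTI limit exceeded.
Reserves: 8,710 ÷ 555 = 15.7 months (meets 2-month minimum)
44.2% falls in the override range (43%–46%), so the compensating-factor test applies.
Reserves 15.7 ≥ 12 months; credit score 781 ≥ 700.
Both compensating conditions met → exception applies.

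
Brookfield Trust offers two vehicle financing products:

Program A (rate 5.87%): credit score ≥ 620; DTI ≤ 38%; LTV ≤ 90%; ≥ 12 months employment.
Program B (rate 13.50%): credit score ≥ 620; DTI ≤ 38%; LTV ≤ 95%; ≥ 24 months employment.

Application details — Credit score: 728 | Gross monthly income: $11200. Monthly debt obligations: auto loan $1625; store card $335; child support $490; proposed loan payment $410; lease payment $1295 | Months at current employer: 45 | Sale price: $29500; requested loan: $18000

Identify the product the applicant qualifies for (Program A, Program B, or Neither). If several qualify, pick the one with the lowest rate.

Total debts = (1,625 + 335 + 490 + 410 + 1,295) = 4,155; DTI = 4,155/11,200 = 37.1%.
LTV = 18,000/29,500 = 61%.
Program A: score 728 ≥ 620; DTI 37.1% ≤ 38%; LTV 61% ≤ 90%; employment 45 ≥ 12 mo → qualifies.
Program B: score 728 ≥ 620; DTI 37.1% ≤ 38%; LTV 61% ≤ 95%; employment 45 ≥ 24 mo → qualifies.
Qualifying: Program A, Program B. Lowest rate is 5.87% → Program A.

Program A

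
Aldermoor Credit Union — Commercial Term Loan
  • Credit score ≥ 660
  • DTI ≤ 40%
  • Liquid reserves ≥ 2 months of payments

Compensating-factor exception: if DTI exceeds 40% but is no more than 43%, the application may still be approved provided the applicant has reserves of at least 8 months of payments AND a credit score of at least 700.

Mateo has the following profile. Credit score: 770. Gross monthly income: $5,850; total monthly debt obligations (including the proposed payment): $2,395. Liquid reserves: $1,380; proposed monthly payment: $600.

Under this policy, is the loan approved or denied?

Denied

Credit score 770 ≥ 660 (meets base)
DTI: 2,395 ÷ 5,850 = 40.9%, over the 40% base limit.
Reserves: 1,380 ÷ 600 = 2.3 months (meets 2-month minimum)
40.9% falls in the override range (40%–43%), so the compensating-factor test applies.
Override check — reserves: 2.3 mo (short of 8); score: 770 (ok).
Override conditions not both satisfied; exception does not apply.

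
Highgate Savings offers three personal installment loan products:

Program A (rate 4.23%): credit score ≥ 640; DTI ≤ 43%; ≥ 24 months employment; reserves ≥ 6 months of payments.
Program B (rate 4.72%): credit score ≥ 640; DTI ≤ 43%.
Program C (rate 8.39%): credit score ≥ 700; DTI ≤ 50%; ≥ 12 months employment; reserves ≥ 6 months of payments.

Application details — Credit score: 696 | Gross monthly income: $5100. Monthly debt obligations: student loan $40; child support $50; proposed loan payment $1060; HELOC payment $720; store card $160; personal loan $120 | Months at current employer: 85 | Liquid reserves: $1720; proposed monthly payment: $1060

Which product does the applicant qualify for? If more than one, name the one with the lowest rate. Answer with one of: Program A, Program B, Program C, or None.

Total debts = (40 + 50 + 1,060 + 720 + 160 + 120) = 2,150; DTI = 2,150/5,100 = 42.2%.
Reserves = 1,720/1,060 = 1.6 months.
Program A: score 696 ≥ 640; DTI 42.2% ≤ 43%; employment 85 ≥ 24 mo; reserves 1.6 < 6 mo → does not qualify.
Program B: score 696 ≥ 640; DTI 42.2% ≤ 43% → qualifies.
Program C: score 696 < 700; DTI 42.2% ≤ 50%; employment 85 ≥ 12 mo; reserves 1.6 < 6 mo → does not qualify.

Program B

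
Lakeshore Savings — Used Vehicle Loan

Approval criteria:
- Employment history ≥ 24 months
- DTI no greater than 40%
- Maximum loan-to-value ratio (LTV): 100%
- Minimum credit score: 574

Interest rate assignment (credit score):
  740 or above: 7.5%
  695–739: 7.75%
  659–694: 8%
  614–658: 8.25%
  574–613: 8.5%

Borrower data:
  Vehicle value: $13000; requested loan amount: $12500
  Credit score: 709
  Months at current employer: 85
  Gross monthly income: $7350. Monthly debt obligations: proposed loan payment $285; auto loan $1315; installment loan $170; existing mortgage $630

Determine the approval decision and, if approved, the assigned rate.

Approved at 7.75%

Credit score 709 ≥ 574 (meets minimum)
Employment 85 ≥ 24 months
LTV = 12,500/13,000 = 96.2% ≤ 100%
Total monthly debts = (285 + 1,315 + 170 + 630) = 2,400. DTI: 2,400 ÷ 7,350 = 32.7%, within the 40% cap
All requirements met. Score 709 falls in the 695–739 tier → 7.75%.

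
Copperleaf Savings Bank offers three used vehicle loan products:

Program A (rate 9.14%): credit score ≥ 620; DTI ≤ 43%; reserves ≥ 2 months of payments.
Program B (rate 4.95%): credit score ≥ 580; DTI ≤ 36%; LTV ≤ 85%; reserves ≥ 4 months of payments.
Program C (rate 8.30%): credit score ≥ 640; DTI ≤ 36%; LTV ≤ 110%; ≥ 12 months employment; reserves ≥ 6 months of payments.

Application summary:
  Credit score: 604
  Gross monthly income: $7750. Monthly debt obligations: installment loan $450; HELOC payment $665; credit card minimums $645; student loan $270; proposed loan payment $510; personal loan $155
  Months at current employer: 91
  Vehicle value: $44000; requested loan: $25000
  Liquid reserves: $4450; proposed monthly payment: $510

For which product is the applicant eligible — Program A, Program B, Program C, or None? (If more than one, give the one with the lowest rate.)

Total debts = (450 + 665 + 645 + 270 + 510 + 155) = 2,695; DTI = 2,695/7,750 = 34.8%.
LTV = 25,000/44,000 = 56.8%.
Reserves = 4,450/510 = 8.7 months.
Program A: score 604 < 620; DTI 34.8% ≤ 43%; reserves 8.7 ≥ 2 mo → does not qualify.
Program B: score 604 ≥ 580; DTI 34.8% ≤ 36%; LTV 56.8% ≤ 85%; reserves 8.7 ≥ 4 mo → qualifies.
Program C: score 604 < 640; DTI 34.8% ≤ 36%; LTV 56.8% ≤ 110%; employment 91 ≥ 12 mo; reserves 8.7 ≥ 6 mo → does not qualify.

Program B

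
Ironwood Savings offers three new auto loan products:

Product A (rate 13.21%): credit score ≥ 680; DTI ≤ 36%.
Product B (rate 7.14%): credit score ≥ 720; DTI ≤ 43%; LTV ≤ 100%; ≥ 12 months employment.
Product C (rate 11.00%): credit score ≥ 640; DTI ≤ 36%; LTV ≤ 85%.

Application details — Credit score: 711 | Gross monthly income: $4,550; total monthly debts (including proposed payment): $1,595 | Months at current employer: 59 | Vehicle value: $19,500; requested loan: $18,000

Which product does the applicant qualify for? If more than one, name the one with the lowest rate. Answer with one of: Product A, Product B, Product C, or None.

Product A

DTI = 1,595/4,550 = 35.1%.
LTV = 18,000/19,500 = 92.3%.
Product A: score 711 ≥ 680; DTI 35.1% ≤ 36% → qualifies.
Product B: score 711 < 720; DTI 35.1% ≤ 43%; LTV 92.3% ≤ 100%; employment 59 ≥ 12 mo → does not qualify.
Product C: score 711 ≥ 640; DTI 35.1% ≤ 36%; LTV 92.3% > 85% → does not qualify.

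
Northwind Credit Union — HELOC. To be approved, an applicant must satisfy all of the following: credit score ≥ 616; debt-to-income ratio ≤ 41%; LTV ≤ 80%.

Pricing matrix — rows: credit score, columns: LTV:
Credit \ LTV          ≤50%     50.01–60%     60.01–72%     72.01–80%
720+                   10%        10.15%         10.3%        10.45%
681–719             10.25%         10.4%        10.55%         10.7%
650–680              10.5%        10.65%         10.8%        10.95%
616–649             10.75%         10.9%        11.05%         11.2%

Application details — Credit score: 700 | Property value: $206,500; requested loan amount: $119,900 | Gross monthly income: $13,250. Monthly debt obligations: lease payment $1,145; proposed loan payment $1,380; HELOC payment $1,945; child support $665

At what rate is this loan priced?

10.4%

Credit score 700 ≥ 616; Total monthly debts = (1,145 + 1,380 + 1,945 + 665) = 5,135. DTI: 5,135 ÷ 13,250 = 38.8%, within the 41% cap
LTV = 119,900/206,500 = 58.1% ≤ 80%
Row: 700 falls in 681–719. Column: 58.1% falls in 50.01–60%. Rate = 10.4%.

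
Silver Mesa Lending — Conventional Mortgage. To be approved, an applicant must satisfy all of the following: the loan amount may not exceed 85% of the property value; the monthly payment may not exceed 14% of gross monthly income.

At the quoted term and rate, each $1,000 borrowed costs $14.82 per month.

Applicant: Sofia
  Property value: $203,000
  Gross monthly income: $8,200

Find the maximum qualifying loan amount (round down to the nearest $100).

Payment cap: 14% × $8,200 = $1,148/month.
At $14.82 per $1,000, that supports 1,148/14.82 × 1,000 ≈ $77,462 → $77,400.
LTV cap: 85% × $203,000 = $172,550 → $172,500.
Binding constraint: payment-to-income.

$77,400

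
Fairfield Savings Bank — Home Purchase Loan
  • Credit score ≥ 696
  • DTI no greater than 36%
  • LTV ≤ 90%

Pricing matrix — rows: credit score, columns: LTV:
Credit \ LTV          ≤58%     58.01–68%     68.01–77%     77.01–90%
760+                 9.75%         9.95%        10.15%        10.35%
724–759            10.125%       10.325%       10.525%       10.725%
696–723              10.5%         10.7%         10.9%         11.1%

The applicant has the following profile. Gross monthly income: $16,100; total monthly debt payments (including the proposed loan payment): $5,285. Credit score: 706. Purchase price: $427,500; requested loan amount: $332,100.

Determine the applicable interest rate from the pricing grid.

Credit score 706 ≥ 696; DTI = 5,285/16,100 = 32.8% ≤ 36%
LTV: 332,100 ÷ 427,500 = 77.7%, within 90% cap
Score 706 is in the 696–723 band; LTV 77.7% is in the 77.01–90% band → 11.1%.

11.1%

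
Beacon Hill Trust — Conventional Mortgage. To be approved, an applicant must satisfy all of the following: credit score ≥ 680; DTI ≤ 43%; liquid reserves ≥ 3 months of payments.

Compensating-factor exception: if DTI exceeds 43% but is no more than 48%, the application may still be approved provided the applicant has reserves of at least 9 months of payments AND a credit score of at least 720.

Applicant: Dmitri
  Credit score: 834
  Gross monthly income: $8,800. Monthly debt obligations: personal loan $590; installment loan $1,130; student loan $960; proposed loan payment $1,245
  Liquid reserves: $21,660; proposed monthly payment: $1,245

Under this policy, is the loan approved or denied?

Approved

Credit score 834 ≥ 680 (meets base)
Total debts = (590 + 1,130 + 960 + 1,245) = 3,925. DTI: 3,925 ÷ 8,800 = 44.6%, over the 43% base limit.
Reserves = 21,660/1,245 = 17.4 months ≥ 3
44.6% falls in the override range (43%–48%), so the compensating-factor test applies.
Override check — reserves: 17.4 mo (ok); score: 834 (ok).
Both override conditions satisfied; DTI exception granted.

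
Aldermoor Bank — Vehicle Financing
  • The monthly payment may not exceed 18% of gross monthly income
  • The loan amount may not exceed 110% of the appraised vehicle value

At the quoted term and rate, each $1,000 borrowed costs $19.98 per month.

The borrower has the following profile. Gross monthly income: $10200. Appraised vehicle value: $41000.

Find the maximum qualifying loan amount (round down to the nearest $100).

Payment cap: 18% × $10,200 = $1,836/month.
At $19.98 per $1,000, that supports 1,836/19.98 × 1,000 ≈ $91,891 → $91,800.
LTV cap: 110% × $41,000 = $45,100 → $45,100.
Binding constraint: loan-to-value.

$45,100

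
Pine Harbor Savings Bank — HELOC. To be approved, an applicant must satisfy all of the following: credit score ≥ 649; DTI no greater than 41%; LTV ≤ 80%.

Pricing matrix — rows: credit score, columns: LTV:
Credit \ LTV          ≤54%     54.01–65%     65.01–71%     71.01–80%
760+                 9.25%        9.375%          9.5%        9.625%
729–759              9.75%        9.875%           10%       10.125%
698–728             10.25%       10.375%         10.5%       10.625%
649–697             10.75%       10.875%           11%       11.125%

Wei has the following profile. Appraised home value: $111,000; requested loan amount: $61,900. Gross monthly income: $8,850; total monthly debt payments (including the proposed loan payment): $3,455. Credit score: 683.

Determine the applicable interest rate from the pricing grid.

Credit score 683 ≥ 649; DTI: 3,455 ÷ 8,850 = 39%, within the 41% cap
LTV = 61,900/111,000 = 55.8% ≤ 80%
Score 683 is in the 649–697 band; LTV 55.8% is in the 54.01–65% band → 10.875%.

10.875%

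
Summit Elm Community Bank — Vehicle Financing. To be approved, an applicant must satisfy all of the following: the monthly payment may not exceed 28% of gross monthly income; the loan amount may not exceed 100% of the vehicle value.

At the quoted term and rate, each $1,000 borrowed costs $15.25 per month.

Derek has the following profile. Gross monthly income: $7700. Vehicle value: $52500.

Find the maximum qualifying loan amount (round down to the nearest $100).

Payment cap: 28% × $7,700 = $2,156/month.
At $15.25 per $1,000, that supports 2,156/15.25 × 1,000 ≈ $141,377 → $141,300.
LTV cap: 100% × $52,500 = $52,500 → $52,500.
Binding constraint: loan-to-value.

$52,500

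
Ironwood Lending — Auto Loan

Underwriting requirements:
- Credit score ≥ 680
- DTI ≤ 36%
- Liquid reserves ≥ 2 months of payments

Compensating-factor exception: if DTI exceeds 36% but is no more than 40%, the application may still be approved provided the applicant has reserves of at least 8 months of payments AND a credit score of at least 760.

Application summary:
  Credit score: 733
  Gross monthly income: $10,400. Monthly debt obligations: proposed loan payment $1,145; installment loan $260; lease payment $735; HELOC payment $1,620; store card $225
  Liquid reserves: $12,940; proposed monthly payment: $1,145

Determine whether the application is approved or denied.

Denied

Credit score 733 ≥ 680 (meets base)
Total debts = (1,145 + 260 + 735 + 1,620 + 225) = 3,985. DTI = 3,985/10,400 = 38.3% > 36% — standard DTI limit exceeded.
Reserves: 12,940 ÷ 1,145 = 11.3 months (meets 2-month minimum)
38.3% falls in the override range (36%–40%), so the compensating-factor test applies.
Reserves 11.3 ≥ 8 months; credit score 733 < 760.
Override conditions not both satisfied; exception does not apply.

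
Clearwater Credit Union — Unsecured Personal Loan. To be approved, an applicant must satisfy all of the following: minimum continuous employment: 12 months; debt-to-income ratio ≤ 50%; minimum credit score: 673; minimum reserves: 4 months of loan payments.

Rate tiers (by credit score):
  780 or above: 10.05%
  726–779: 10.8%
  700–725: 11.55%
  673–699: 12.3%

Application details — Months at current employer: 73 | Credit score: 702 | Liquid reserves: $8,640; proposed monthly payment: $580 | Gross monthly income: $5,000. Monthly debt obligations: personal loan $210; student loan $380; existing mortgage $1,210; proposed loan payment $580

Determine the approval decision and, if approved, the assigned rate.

Credit score 702 ≥ 673 (meets minimum)
Total monthly debts = (210 + 380 + 1,210 + 580) = 2,380. Debt-to-income = 2,380/5,000 = 47.6% — meets 50% limit
Reserves = 8,640/580 = 14.9 months ≥ 4
Employment 73 ≥ 12 months
All requirements met. Score 702 falls in the 700–725 tier → 11.55%.

Approved at 11.55%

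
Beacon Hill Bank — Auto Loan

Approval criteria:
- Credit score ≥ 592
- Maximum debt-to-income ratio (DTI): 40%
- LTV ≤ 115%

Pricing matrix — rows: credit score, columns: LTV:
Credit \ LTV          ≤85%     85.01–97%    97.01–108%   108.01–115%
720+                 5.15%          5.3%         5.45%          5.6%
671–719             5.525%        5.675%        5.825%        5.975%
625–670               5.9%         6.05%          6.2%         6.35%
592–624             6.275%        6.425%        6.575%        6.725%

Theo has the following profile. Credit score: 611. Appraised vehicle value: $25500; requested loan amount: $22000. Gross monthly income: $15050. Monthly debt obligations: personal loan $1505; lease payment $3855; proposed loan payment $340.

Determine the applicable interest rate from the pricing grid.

6.425%

Credit score 611 ≥ 592; Total monthly debts = (1,505 + 3,855 + 340) = 5,700. Debt-to-income = 5,700/15,050 = 37.9% — meets 40% limit
Loan-to-value = 22,000/25,500 = 86.3% — pass (115% max)
Row: 611 falls in 592–624. Column: 86.3% falls in 85.01–97%. Rate = 6.425%.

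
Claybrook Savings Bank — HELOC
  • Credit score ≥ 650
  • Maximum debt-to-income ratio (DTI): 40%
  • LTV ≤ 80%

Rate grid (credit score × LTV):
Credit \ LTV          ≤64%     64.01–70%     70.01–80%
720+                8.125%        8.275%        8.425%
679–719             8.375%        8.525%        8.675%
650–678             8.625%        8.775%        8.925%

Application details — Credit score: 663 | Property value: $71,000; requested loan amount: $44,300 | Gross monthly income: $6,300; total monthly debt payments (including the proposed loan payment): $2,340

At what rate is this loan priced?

Credit score 663 ≥ 650; DTI = 2,340/6,300 = 37.1% ≤ 40%
LTV: 44,300 ÷ 71,000 = 62.4%, within 80% cap
Score 663 is in the 650–678 band; LTV 62.4% is in the ≤64% band → 8.625%.

8.625%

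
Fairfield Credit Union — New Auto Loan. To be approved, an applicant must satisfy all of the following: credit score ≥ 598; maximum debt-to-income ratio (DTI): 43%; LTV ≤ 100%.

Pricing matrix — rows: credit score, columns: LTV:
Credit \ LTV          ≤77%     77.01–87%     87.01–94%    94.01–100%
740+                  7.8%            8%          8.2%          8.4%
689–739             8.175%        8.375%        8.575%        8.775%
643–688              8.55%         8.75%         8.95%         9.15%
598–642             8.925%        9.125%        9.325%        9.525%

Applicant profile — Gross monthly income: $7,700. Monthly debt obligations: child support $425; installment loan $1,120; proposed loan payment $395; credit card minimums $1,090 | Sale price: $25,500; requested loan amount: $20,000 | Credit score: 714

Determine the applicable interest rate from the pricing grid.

Credit score 714 ≥ 598; Total monthly debts = (425 + 1,120 + 395 + 1,090) = 3,030. Debt-to-income = 3,030/7,700 = 39.4% — meets 43% limit
Loan-to-value = 20,000/25,500 = 78.4% — pass (100% max)
Row: 714 falls in 689–739. Column: 78.4% falls in 77.01–87%. Rate = 8.375%.

8.375%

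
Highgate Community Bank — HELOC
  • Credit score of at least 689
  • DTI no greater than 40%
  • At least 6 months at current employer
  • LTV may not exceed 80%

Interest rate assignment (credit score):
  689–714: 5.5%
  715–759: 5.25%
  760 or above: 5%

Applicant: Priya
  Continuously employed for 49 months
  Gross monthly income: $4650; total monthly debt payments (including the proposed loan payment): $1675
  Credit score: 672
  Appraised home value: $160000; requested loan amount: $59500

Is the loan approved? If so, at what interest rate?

Credit score 672 < 689 (below minimum)
Employment 49 ≥ 6 months
DTI = 1,675/4,650 = 36% ≤ 40%
LTV = 59,500/160,000 = 37.2% ≤ 80%
Not all requirements met → denied.

Denied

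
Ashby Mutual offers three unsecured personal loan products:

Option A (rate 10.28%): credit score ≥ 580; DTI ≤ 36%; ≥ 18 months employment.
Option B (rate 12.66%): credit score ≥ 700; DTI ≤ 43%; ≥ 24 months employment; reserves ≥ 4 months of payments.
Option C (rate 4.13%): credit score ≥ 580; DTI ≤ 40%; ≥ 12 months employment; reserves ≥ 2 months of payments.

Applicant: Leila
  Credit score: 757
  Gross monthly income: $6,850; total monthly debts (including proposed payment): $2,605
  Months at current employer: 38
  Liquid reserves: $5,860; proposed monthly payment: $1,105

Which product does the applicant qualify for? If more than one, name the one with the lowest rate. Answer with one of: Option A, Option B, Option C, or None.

Option C

DTI = 2,605/6,850 = 38%.
Reserves = 5,860/1,105 = 5.3 months.
Option A: score 757 ≥ 580; DTI 38% > 36%; employment 38 ≥ 18 mo → does not qualify.
Option B: score 757 ≥ 700; DTI 38% ≤ 43%; employment 38 ≥ 24 mo; reserves 5.3 ≥ 4 mo → qualifies.
Option C: score 757 ≥ 580; DTI 38% ≤ 40%; employment 38 ≥ 12 mo; reserves 5.3 ≥ 2 mo → qualifies.
Qualifying: Option B, Option C. Lowest rate is 4.13% → Option C.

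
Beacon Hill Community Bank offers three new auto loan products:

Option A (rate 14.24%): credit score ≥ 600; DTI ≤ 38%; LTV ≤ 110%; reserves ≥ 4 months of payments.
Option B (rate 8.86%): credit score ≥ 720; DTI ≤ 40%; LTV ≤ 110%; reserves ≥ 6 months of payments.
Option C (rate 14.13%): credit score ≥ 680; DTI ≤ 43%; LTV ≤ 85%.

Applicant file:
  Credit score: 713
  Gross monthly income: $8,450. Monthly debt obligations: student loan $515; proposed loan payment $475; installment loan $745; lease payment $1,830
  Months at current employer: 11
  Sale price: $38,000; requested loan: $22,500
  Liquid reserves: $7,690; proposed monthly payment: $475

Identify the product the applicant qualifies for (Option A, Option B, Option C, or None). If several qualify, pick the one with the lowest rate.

Option C

Total debts = (515 + 475 + 745 + 1,830) = 3,565; DTI = 3,565/8,450 = 42.2%.
LTV = 22,500/38,000 = 59.2%.
Reserves = 7,690/475 = 16.2 months.
Option A: score 713 ≥ 600; DTI 42.2% > 38%; LTV 59.2% ≤ 110%; reserves 16.2 ≥ 4 mo → does not qualify.
Option B: score 713 < 720; DTI 42.2% > 40%; LTV 59.2% ≤ 110%; reserves 16.2 ≥ 6 mo → does not qualify.
Option C: score 713 ≥ 680; DTI 42.2% ≤ 43%; LTV 59.2% ≤ 85% → qualifies.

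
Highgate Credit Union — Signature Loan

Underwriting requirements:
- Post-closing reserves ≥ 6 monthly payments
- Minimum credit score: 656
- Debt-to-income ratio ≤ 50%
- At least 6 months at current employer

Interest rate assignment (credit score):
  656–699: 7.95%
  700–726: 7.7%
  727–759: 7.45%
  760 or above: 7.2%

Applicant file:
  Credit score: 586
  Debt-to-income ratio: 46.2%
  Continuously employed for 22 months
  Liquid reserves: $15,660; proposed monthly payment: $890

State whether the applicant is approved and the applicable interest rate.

Credit score 586 < 656 (below minimum)
Reserves = 15,660/890 = 17.6 months ≥ 6
DTI 46.2% ≤ 50%
Employment 22 ≥ 6 months
Not all requirements met → denied.

Denied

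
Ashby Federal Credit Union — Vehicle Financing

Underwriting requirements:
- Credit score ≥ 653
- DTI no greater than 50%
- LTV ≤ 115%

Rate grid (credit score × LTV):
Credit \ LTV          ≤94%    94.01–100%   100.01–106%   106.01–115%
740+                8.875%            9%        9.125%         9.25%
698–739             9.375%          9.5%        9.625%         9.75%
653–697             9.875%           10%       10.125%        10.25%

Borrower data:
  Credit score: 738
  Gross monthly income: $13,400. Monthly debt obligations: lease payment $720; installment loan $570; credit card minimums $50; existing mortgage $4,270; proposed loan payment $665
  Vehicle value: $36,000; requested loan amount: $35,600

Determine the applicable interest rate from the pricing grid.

Credit score 738 ≥ 653; Total monthly debts = (720 + 570 + 50 + 4,270 + 665) = 6,275. Debt-to-income = 6,275/13,400 = 46.8% — meets 50% limit
Loan-to-value = 35,600/36,000 = 98.9% — pass (115% max)
Credit 738 → row 698–739; LTV 98.9% → column 94.01–100%. Grid cell → 9.5%.

9.5%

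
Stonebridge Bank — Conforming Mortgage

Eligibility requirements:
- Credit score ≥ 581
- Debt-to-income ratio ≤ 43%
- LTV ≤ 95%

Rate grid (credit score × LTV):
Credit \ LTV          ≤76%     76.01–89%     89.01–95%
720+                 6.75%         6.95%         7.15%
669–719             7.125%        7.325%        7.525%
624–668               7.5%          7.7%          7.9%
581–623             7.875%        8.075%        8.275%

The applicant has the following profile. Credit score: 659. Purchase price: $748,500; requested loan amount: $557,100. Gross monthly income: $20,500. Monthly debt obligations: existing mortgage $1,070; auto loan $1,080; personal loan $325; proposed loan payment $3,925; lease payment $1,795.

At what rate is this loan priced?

7.5%

Credit score 659 ≥ 581; Total monthly debts = (1,070 + 1,080 + 325 + 3,925 + 1,795) = 8,195. Debt-to-income = 8,195/20,500 = 40% — meets 43% limit
LTV: 557,100 ÷ 748,500 = 74.4%, within 95% cap
Row: 659 falls in 624–668. Column: 74.4% falls in ≤76%. Rate = 7.5%.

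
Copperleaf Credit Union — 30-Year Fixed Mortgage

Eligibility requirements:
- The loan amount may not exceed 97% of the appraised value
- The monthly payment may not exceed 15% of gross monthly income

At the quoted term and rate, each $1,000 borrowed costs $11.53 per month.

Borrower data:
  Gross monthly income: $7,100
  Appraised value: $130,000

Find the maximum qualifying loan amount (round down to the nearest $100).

$92,300

Payment cap: 15% × $7,100 = $1,065/month.
At $11.53 per $1,000, that supports 1,065/11.53 × 1,000 ≈ $92,367 → $92,300.
LTV cap: 97% × $130,000 = $126,100 → $126,100.
Binding constraint: payment-to-income.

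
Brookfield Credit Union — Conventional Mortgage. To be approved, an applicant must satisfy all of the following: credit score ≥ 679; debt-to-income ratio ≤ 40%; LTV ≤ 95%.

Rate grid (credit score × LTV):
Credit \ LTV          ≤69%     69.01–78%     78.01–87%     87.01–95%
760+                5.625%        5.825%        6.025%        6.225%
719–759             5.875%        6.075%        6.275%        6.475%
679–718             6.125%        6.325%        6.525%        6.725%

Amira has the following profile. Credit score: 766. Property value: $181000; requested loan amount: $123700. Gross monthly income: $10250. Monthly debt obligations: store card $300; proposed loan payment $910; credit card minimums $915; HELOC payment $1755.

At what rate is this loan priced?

5.625%

Credit score 766 ≥ 679; Total monthly debts = (300 + 910 + 915 + 1,755) = 3,880. DTI: 3,880 ÷ 10,250 = 37.9%, within the 40% cap
Loan-to-value = 123,700/181,000 = 68.3% — pass (95% max)
Row: 766 falls in 760+. Column: 68.3% falls in ≤69%. Rate = 5.625%.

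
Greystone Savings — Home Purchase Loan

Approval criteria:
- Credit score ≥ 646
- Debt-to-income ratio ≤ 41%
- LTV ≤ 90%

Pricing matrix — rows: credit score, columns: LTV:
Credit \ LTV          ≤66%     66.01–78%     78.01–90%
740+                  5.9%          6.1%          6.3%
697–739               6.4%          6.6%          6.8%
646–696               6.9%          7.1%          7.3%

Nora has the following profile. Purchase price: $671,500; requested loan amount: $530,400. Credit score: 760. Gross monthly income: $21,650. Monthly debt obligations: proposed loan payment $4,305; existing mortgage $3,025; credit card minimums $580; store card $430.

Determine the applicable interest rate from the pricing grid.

Credit score 760 ≥ 646; Total monthly debts = (4,305 + 3,025 + 580 + 430) = 8,340. DTI = 8,340/21,650 = 38.5% ≤ 41%
Loan-to-value = 530,400/671,500 = 79% — pass (90% max)
Row: 760 falls in 740+. Column: 79% falls in 78.01–90%. Rate = 6.3%.

6.3%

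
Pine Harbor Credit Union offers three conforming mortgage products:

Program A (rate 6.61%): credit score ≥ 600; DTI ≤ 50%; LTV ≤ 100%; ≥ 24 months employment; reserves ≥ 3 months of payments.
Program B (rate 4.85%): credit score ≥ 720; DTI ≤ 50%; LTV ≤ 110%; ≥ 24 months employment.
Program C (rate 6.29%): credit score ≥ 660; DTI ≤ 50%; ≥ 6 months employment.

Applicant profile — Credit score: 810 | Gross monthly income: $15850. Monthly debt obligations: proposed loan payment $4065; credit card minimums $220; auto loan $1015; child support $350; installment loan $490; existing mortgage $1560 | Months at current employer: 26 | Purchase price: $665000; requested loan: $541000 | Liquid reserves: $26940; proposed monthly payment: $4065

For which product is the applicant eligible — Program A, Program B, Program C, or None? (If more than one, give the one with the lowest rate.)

Total debts = (4,065 + 220 + 1,015 + 350 + 490 + 1,560) = 7,700; DTI = 7,700/15,850 = 48.6%.
LTV = 541,000/665,000 = 81.4%.
Reserves = 26,940/4,065 = 6.6 months.
Program A: score 810 ≥ 600; DTI 48.6% ≤ 50%; LTV 81.4% ≤ 100%; employment 26 ≥ 24 mo; reserves 6.6 ≥ 3 mo → qualifies.
Program B: score 810 ≥ 720; DTI 48.6% ≤ 50%; LTV 81.4% ≤ 110%; employment 26 ≥ 24 mo → qualifies.
Program C: score 810 ≥ 660; DTI 48.6% ≤ 50%; employment 26 ≥ 6 mo → qualifies.
Qualifying: Program A, Program B, Program C. Lowest rate is 4.85% → Program B.

Program B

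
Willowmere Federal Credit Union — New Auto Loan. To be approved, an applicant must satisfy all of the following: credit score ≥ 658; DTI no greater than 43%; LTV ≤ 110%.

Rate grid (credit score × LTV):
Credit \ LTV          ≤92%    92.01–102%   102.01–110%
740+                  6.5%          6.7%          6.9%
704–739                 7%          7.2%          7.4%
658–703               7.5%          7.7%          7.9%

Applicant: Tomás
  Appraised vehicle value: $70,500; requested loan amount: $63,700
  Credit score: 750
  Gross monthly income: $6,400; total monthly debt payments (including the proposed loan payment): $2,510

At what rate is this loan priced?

Credit score 750 ≥ 658; DTI: 2,510 ÷ 6,400 = 39.2%, within the 43% cap
LTV: 63,700 ÷ 70,500 = 90.4%, within 110% cap
Row: 750 falls in 740+. Column: 90.4% falls in ≤92%. Rate = 6.5%.

6.5%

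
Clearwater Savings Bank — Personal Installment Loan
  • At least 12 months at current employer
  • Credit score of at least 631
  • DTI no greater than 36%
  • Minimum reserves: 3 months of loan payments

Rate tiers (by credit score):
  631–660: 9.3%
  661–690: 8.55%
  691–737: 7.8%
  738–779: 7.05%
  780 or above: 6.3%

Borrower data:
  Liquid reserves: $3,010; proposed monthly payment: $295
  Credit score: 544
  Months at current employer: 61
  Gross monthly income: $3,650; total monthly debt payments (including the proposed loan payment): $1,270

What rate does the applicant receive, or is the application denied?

Denied

Credit score 544 < 631 (below minimum)
Debt-to-income = 1,270/3,650 = 34.8% — meets 36% limit
Reserves = 3,010/295 = 10.2 months ≥ 3
Employment 61 ≥ 12 months
Not all requirements met → denied.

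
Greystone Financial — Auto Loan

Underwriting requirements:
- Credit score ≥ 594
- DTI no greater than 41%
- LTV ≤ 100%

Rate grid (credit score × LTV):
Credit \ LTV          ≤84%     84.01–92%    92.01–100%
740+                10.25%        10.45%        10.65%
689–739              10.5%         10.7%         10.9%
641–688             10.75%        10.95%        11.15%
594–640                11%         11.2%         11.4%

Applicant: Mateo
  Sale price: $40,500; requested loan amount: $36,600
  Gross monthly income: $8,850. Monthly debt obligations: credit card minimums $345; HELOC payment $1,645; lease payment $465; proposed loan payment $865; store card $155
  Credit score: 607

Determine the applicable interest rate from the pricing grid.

Credit score 607 ≥ 594; Total monthly debts = (345 + 1,645 + 465 + 865 + 155) = 3,475. DTI: 3,475 ÷ 8,850 = 39.3%, within the 41% cap
LTV: 36,600 ÷ 40,500 = 90.4%, within 100% cap
Row: 607 falls in 594–640. Column: 90.4% falls in 84.01–92%. Rate = 11.2%.

11.2%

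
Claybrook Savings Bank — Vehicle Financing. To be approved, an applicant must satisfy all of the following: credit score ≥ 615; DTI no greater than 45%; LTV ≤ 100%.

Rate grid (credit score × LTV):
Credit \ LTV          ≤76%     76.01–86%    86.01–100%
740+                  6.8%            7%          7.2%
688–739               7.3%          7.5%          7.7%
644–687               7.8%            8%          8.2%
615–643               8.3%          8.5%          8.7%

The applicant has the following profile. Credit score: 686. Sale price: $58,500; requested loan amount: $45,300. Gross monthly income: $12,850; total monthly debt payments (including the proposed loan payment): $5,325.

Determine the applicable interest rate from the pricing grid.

Credit score 686 ≥ 615; DTI = 5,325/12,850 = 41.4% ≤ 45%
LTV: 45,300 ÷ 58,500 = 77.4%, within 100% cap
Credit 686 → row 644–687; LTV 77.4% → column 76.01–86%. Grid cell → 8%.

8%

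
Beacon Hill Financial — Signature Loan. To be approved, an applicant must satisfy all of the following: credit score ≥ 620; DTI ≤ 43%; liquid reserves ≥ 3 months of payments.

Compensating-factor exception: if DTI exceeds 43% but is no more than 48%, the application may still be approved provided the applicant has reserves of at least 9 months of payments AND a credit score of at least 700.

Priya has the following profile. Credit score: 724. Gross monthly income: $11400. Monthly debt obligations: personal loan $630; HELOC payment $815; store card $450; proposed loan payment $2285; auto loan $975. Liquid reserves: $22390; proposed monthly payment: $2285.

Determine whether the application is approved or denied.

Credit score 724 ≥ 620 (meets base)
Total debts = (630 + 815 + 450 + 2,285 + 975) = 5,155. DTI: 5,155 ÷ 11,400 = 45.2%, over the 43% base limit.
Liquid reserves cover 22,390/2,285 = 9.8 months — ≥ 3 required
45.2% falls in the override range (43%–48%), so the compensating-factor test applies.
Reserves 9.8 ≥ 9 months; credit score 724 ≥ 700.
Both compensating conditions met → exception applies.

Approved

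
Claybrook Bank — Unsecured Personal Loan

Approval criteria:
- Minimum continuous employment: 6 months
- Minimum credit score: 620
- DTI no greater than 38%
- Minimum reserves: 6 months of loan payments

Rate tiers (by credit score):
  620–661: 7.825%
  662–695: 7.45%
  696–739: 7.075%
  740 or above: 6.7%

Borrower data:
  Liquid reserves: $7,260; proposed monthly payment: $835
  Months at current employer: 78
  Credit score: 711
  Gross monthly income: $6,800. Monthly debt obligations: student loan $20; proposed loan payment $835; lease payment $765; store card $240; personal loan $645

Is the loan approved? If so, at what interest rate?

Credit score 711 ≥ 620 (meets minimum)
Reserves = 7,260/835 = 8.7 months ≥ 6
Total monthly debts = (20 + 835 + 765 + 240 + 645) = 2,505. Debt-to-income = 2,505/6,800 = 36.8% — meets 38% limit
Employment 78 ≥ 6 months
All requirements met. Score 711 falls in the 696–739 tier → 7.075%.

Approved at 7.075%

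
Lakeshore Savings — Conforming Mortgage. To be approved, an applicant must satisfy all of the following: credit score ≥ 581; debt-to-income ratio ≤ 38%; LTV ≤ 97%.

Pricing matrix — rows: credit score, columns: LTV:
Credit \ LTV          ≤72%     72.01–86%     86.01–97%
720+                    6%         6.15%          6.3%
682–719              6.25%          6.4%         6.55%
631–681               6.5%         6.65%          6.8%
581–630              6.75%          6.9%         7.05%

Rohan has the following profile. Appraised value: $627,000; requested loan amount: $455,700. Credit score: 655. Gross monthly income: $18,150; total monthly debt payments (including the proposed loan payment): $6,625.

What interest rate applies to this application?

Credit score 655 ≥ 581; Debt-to-income = 6,625/18,150 = 36.5% — meets 38% limit
Loan-to-value = 455,700/627,000 = 72.7% — pass (97% max)
Credit 655 → row 631–681; LTV 72.7% → column 72.01–86%. Grid cell → 6.65%.

6.65%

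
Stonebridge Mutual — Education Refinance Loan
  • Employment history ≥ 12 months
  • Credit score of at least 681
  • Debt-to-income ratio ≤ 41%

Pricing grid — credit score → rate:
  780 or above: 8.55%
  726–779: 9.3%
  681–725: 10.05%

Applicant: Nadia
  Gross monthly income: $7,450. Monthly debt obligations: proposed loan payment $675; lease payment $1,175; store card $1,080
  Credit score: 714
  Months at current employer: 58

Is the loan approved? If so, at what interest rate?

Approved at 10.05%

Credit score 714 ≥ 681 (meets minimum)
Total monthly debts = (675 + 1,175 + 1,080) = 2,930. Debt-to-income = 2,930/7,450 = 39.3% — meets 41% limit
Employment 58 ≥ 12 months
All requirements met. Score 714 falls in the 681–725 tier → 10.05%.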